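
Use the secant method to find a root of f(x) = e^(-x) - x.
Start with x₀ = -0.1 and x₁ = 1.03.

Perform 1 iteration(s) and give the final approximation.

f(x) = e^(-x) - x
x₀ = -0.1, x₁ = 1.03

Secant formula: x_{n+1} = x_n - f(x_n)(x_n - x_{n-1})/(f(x_n) - f(x_{n-1}))

Iteration 1:
  f(-0.100000) = 1.205171
  f(1.030000) = -0.672993
  x_2 = 1.030000 - (-0.672993)×(1.030000 - (-0.100000))/(-0.672993 - 1.205171)
       = 0.625093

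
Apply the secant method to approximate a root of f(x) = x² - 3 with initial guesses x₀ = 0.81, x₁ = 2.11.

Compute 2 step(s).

f(x) = x² - 3
x₀ = 0.81, x₁ = 2.11

Secant formula: x_{n+1} = x_n - f(x_n)(x_n - x_{n-1})/(f(x_n) - f(x_{n-1}))

Iteration 1:
  f(0.810000) = -2.343900
  f(2.110000) = 1.452100
  x_2 = 2.110000 - 1.452100×(2.110000 - 0.810000)/(1.452100 - (-2.343900))
       = 1.612705
Iteration 2:
  f(2.110000) = 1.452100
  f(1.612705) = -0.399181
  x_3 = 1.612705 - (-0.399181)×(1.612705 - 2.110000)/(-0.399181 - 1.452100)
       = 1.719934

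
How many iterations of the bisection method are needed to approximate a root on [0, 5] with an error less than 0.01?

We need (b-a)/2^n ≤ 0.01
(5 - 0)/2^n ≤ 0.01
5/2^n ≤ 0.01
2^n ≥ 500
n ≥ log₂(500) = 8.97
n ≥ 9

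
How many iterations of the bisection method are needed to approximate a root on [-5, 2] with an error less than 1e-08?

We need (b-a)/2^n ≤ 1e-08
(2 - (-5))/2^n ≤ 1e-08
7/2^n ≤ 1e-08
2^n ≥ 700000000
n ≥ log₂(700000000) = 29.38
n ≥ 30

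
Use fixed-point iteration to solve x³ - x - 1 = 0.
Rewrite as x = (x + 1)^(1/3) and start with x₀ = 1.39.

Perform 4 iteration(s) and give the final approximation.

Equation: x³ - x - 1 = 0
Fixed-point form: x = (x + 1)^(1/3)
x₀ = 1.39

x_1 = g(1.390000) = 1.337004
x_2 = g(1.337004) = 1.327048
x_3 = g(1.327048) = 1.325160
x_4 = g(1.325160) = 1.324802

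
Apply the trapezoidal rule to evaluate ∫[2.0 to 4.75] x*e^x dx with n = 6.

f(x) = x*e^x
a = 2.0, b = 4.75, n = 6
h = (b - a)/n = 0.458333

Trapezoidal rule: (h/2)[f(x₀) + 2f(x₁) + 2f(x₂) + ... + f(xₙ)]

x_0 = 2.0000, f(x_0) = 14.778112, coefficient = 1
x_1 = 2.4583, f(x_1) = 28.726411, coefficient = 2
x_2 = 2.9167, f(x_2) = 53.898793, coefficient = 2
x_3 = 3.3750, f(x_3) = 98.631958, coefficient = 2
x_4 = 3.8333, f(x_4) = 177.162622, coefficient = 2
x_5 = 4.2917, f(x_5) = 313.670109, coefficient = 2
x_6 = 4.7500, f(x_6) = 549.025352, coefficient = 1

I ≈ (0.458333/2) × 1907.983249 = 437.246161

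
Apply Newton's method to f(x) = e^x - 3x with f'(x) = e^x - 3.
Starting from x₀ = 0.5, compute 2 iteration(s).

f(x) = e^x - 3x
f'(x) = e^x - 3
x₀ = 0.5

Newton-Raphson formula: x_{n+1} = x_n - f(x_n)/f'(x_n)

Iteration 1:
  f(0.500000) = 0.148721
  f'(0.500000) = -1.351279
  x_1 = 0.500000 - 0.148721/(-1.351279) = 0.610060
Iteration 2:
  f(0.610060) = 0.010362
  f'(0.610060) = -1.159459
  x_2 = 0.610060 - 0.010362/(-1.159459) = 0.618997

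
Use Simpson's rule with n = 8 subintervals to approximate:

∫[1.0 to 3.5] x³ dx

f(x) = x³
a = 1.0, b = 3.5, n = 8
h = (b - a)/n = 0.312500

Simpson's rule: (h/3)[f(x₀) + 4f(x₁) + 2f(x₂) + ... + f(xₙ)]

x_0 = 1.0000, f(x_0) = 1.000000, coefficient = 1
x_1 = 1.3125, f(x_1) = 2.260986, coefficient = 4
x_2 = 1.6250, f(x_2) = 4.291016, coefficient = 2
x_3 = 1.9375, f(x_3) = 7.273193, coefficient = 4
x_4 = 2.2500, f(x_4) = 11.390625, coefficient = 2
x_5 = 2.5625, f(x_5) = 16.826416, coefficient = 4
x_6 = 2.8750, f(x_6) = 23.763672, coefficient = 2
x_7 = 3.1875, f(x_7) = 32.385498, coefficient = 4
x_8 = 3.5000, f(x_8) = 42.875000, coefficient = 1

I ≈ (0.312500/3) × 357.750000 = 37.265625
Exact value: 37.265625
Error: 0.000000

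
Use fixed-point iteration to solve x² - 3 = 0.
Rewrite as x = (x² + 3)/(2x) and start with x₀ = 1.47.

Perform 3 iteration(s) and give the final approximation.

Equation: x² - 3 = 0
Fixed-point form: x = (x² + 3)/(2x)
x₀ = 1.47

x_1 = g(1.470000) = 1.755408
x_2 = g(1.755408) = 1.732206
x_3 = g(1.732206) = 1.732051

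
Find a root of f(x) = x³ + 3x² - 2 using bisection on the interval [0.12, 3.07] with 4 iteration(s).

f(x) = x³ + 3x² - 2
Initial interval: [0.12, 3.07]

Iteration 1:
  c_1 = (0.120000 + 3.070000)/2 = 1.595000
  f(c_1) = f(1.595000) = 9.689795
  f(a) × f(c) < 0, new interval: [0.120000, 1.595000]
Iteration 2:
  c_2 = (0.120000 + 1.595000)/2 = 0.857500
  f(c_2) = f(0.857500) = 0.836444
  f(a) × f(c) < 0, new interval: [0.120000, 0.857500]
Iteration 3:
  c_3 = (0.120000 + 0.857500)/2 = 0.488750
  f(c_3) = f(0.488750) = -1.166619
  f(a) × f(c) ≥ 0, new interval: [0.488750, 0.857500]
Iteration 4:
  c_4 = (0.488750 + 0.857500)/2 = 0.673125
  f(c_4) = f(0.673125) = -0.335717
  f(a) × f(c) ≥ 0, new interval: [0.673125, 0.857500]

After 4 iteration(s), the approximation is c_4 = 0.673125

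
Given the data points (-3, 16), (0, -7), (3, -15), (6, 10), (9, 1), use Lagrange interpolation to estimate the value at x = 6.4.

Lagrange interpolation formula:
P(x) = Σ yᵢ × Lᵢ(x)
where Lᵢ(x) = Π_{j≠i} (x - xⱼ)/(xᵢ - xⱼ)

L_0(6.4) = (6.4 - 0)/(-3 - 0) × (6.4 - 3)/(-3 - 3) × (6.4 - 6)/(-3 - 6) × (6.4 - 9)/(-3 - 9) = -0.011641
L_1(6.4) = (6.4 - (-3))/(0 - (-3)) × (6.4 - 3)/(0 - 3) × (6.4 - 6)/(0 - 6) × (6.4 - 9)/(0 - 9) = 0.068392
L_2(6.4) = (6.4 - (-3))/(3 - (-3)) × (6.4 - 0)/(3 - 0) × (6.4 - 6)/(3 - 6) × (6.4 - 9)/(3 - 9) = -0.193106
L_3(6.4) = (6.4 - (-3))/(6 - (-3)) × (6.4 - 0)/(6 - 0) × (6.4 - 3)/(6 - 3) × (6.4 - 9)/(6 - 9) = 1.094268
L_4(6.4) = (6.4 - (-3))/(9 - (-3)) × (6.4 - 0)/(9 - 0) × (6.4 - 3)/(9 - 3) × (6.4 - 6)/(9 - 6) = 0.042087

P(6.4) = 16×L_0(6.4) + (-7)×L_1(6.4) + (-15)×L_2(6.4) + 10×L_3(6.4) + 1×L_4(6.4)
P(6.4) = 13.216362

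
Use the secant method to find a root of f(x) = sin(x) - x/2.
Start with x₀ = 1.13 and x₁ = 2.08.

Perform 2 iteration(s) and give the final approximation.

f(x) = sin(x) - x/2
x₀ = 1.13, x₁ = 2.08

Secant formula: x_{n+1} = x_n - f(x_n)(x_n - x_{n-1})/(f(x_n) - f(x_{n-1}))

Iteration 1:
  f(1.130000) = 0.339412
  f(2.080000) = -0.166867
  x_2 = 2.080000 - (-0.166867)×(2.080000 - 1.130000)/(-0.166867 - 0.339412)
       = 1.766885
Iteration 2:
  f(2.080000) = -0.166867
  f(1.766885) = 0.097394
  x_3 = 1.766885 - 0.097394×(1.766885 - 2.080000)/(0.097394 - (-0.166867))
       = 1.882284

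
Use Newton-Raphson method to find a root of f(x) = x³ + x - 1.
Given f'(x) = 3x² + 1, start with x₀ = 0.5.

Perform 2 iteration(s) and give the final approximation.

f(x) = x³ + x - 1
f'(x) = 3x² + 1
x₀ = 0.5

Newton-Raphson formula: x_{n+1} = x_n - f(x_n)/f'(x_n)

Iteration 1:
  f(0.500000) = -0.375000
  f'(0.500000) = 1.750000
  x_1 = 0.500000 - (-0.375000)/1.750000 = 0.714286
Iteration 2:
  f(0.714286) = 0.078717
  f'(0.714286) = 2.530612
  x_2 = 0.714286 - 0.078717/2.530612 = 0.683180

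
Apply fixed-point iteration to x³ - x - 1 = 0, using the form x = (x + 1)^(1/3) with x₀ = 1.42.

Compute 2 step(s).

Equation: x³ - x - 1 = 0
Fixed-point form: x = (x + 1)^(1/3)
x₀ = 1.42

x_1 = g(1.420000) = 1.342575
x_2 = g(1.342575) = 1.328101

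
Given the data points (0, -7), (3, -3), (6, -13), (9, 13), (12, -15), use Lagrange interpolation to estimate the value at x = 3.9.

Lagrange interpolation formula:
P(x) = Σ yᵢ × Lᵢ(x)
where Lᵢ(x) = Π_{j≠i} (x - xⱼ)/(xᵢ - xⱼ)

L_0(3.9) = (3.9 - 3)/(0 - 3) × (3.9 - 6)/(0 - 6) × (3.9 - 9)/(0 - 9) × (3.9 - 12)/(0 - 12) = -0.040162
L_1(3.9) = (3.9 - 0)/(3 - 0) × (3.9 - 6)/(3 - 6) × (3.9 - 9)/(3 - 9) × (3.9 - 12)/(3 - 12) = 0.696150
L_2(3.9) = (3.9 - 0)/(6 - 0) × (3.9 - 3)/(6 - 3) × (3.9 - 9)/(6 - 9) × (3.9 - 12)/(6 - 12) = 0.447525
L_3(3.9) = (3.9 - 0)/(9 - 0) × (3.9 - 3)/(9 - 3) × (3.9 - 6)/(9 - 6) × (3.9 - 12)/(9 - 12) = -0.122850
L_4(3.9) = (3.9 - 0)/(12 - 0) × (3.9 - 3)/(12 - 3) × (3.9 - 6)/(12 - 6) × (3.9 - 9)/(12 - 9) = 0.019338

P(3.9) = (-7)×L_0(3.9) + (-3)×L_1(3.9) + (-13)×L_2(3.9) + 13×L_3(3.9) + (-15)×L_4(3.9)
P(3.9) = -9.512250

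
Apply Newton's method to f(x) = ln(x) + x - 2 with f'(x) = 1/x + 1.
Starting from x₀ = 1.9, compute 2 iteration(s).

f(x) = ln(x) + x - 2
f'(x) = 1/x + 1
x₀ = 1.9

Newton-Raphson formula: x_{n+1} = x_n - f(x_n)/f'(x_n)

Iteration 1:
  f(1.900000) = 0.541854
  f'(1.900000) = 1.526316
  x_1 = 1.900000 - 0.541854/1.526316 = 1.544992
Iteration 2:
  f(1.544992) = -0.019989
  f'(1.544992) = 1.647252
  x_2 = 1.544992 - (-0.019989)/1.647252 = 1.557127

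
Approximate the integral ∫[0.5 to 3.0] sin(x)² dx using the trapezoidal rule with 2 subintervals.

f(x) = sin(x)²
a = 0.5, b = 3.0, n = 2
h = (b - a)/n = 1.250000

Trapezoidal rule: (h/2)[f(x₀) + 2f(x₁) + 2f(x₂) + ... + f(xₙ)]

x_0 = 0.5000, f(x_0) = 0.229849, coefficient = 1
x_1 = 1.7500, f(x_1) = 0.968228, coefficient = 2
x_2 = 3.0000, f(x_2) = 0.019915, coefficient = 1

I ≈ (1.250000/2) × 2.186220 = 1.366388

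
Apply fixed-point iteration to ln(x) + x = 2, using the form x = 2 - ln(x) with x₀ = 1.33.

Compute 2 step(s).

Equation: ln(x) + x = 2
Fixed-point form: x = 2 - ln(x)
x₀ = 1.33

x_1 = g(1.330000) = 1.714821
x_2 = g(1.714821) = 1.460691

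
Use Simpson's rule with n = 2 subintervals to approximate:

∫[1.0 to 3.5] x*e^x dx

f(x) = x*e^x
a = 1.0, b = 3.5, n = 2
h = (b - a)/n = 1.250000

Simpson's rule: (h/3)[f(x₀) + 4f(x₁) + 2f(x₂) + ... + f(xₙ)]

x_0 = 1.0000, f(x_0) = 2.718282, coefficient = 1
x_1 = 2.2500, f(x_1) = 21.347406, coefficient = 4
x_2 = 3.5000, f(x_2) = 115.904082, coefficient = 1

I ≈ (1.250000/3) × 204.011986 = 85.004994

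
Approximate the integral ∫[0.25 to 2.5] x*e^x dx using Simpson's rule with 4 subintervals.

f(x) = x*e^x
a = 0.25, b = 2.5, n = 4
h = (b - a)/n = 0.562500

Simpson's rule: (h/3)[f(x₀) + 4f(x₁) + 2f(x₂) + ... + f(xₙ)]

x_0 = 0.2500, f(x_0) = 0.321006, coefficient = 1
x_1 = 0.8125, f(x_1) = 1.830997, coefficient = 4
x_2 = 1.3750, f(x_2) = 5.438230, coefficient = 2
x_3 = 1.9375, f(x_3) = 13.448916, coefficient = 4
x_4 = 2.5000, f(x_4) = 30.456235, coefficient = 1

I ≈ (0.562500/3) × 102.773353 = 19.270004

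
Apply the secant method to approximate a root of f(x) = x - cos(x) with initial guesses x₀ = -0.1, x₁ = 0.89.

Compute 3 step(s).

f(x) = x - cos(x)
x₀ = -0.1, x₁ = 0.89

Secant formula: x_{n+1} = x_n - f(x_n)(x_n - x_{n-1})/(f(x_n) - f(x_{n-1}))

Iteration 1:
  f(-0.100000) = -1.095004
  f(0.890000) = 0.260588
  x_2 = 0.890000 - 0.260588×(0.890000 - (-0.100000))/(0.260588 - (-1.095004))
       = 0.699690
Iteration 2:
  f(0.890000) = 0.260588
  f(0.699690) = -0.065351
  x_3 = 0.699690 - (-0.065351)×(0.699690 - 0.890000)/(-0.065351 - 0.260588)
       = 0.737848
Iteration 3:
  f(0.699690) = -0.065351
  f(0.737848) = -0.002070
  x_4 = 0.737848 - (-0.002070)×(0.737848 - 0.699690)/(-0.002070 - (-0.065351))
       = 0.739096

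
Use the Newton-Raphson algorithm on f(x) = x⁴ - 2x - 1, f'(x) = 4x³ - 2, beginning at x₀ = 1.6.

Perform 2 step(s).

f(x) = x⁴ - 2x - 1
f'(x) = 4x³ - 2
x₀ = 1.6

Newton-Raphson formula: x_{n+1} = x_n - f(x_n)/f'(x_n)

Iteration 1:
  f(1.600000) = 2.353600
  f'(1.600000) = 14.384000
  x_1 = 1.600000 - 2.353600/14.384000 = 1.436374
Iteration 2:
  f(1.436374) = 0.383921
  f'(1.436374) = 9.853930
  x_2 = 1.436374 - 0.383921/9.853930 = 1.397413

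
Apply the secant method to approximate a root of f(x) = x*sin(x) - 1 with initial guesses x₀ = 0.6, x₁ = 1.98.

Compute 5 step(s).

f(x) = x*sin(x) - 1
x₀ = 0.6, x₁ = 1.98

Secant formula: x_{n+1} = x_n - f(x_n)(x_n - x_{n-1})/(f(x_n) - f(x_{n-1}))

Iteration 1:
  f(0.600000) = -0.661215
  f(1.980000) = 0.816527
  x_2 = 1.980000 - 0.816527×(1.980000 - 0.600000)/(0.816527 - (-0.661215))
       = 1.217480
Iteration 2:
  f(1.980000) = 0.816527
  f(1.217480) = 0.142277
  x_3 = 1.217480 - 0.142277×(1.217480 - 1.980000)/(0.142277 - 0.816527)
       = 1.056577
Iteration 3:
  f(1.217480) = 0.142277
  f(1.056577) = -0.080063
  x_4 = 1.056577 - (-0.080063)×(1.056577 - 1.217480)/(-0.080063 - 0.142277)
       = 1.114517
Iteration 4:
  f(1.056577) = -0.080063
  f(1.114517) = 0.000500
  x_5 = 1.114517 - 0.000500×(1.114517 - 1.056577)/(0.000500 - (-0.080063))
       = 1.114158
Iteration 5:
  f(1.114517) = 0.000500
  f(1.114158) = 0.000001
  x_6 = 1.114158 - 0.000001×(1.114158 - 1.114517)/(0.000001 - 0.000500)
       = 1.114157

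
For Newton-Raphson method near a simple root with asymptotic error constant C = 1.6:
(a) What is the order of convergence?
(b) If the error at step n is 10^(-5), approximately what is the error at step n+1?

(a) Newton-Raphson has quadratic (order 2) convergence near simple roots.
    This means |e_{n+1}| ≈ C|e_n|².

(b) With |e_n| = 10^(-5) and C = 1.6:
    |e_{n+1}| ≈ 1.6 × (10^(-5))² = 1.6 × 10^(-10)

(a) 2 (quadratic); (b) |e_{n+1}| ≈ 1.600e-10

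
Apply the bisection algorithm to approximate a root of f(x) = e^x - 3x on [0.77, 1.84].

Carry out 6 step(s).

f(x) = e^x - 3x
Initial interval: [0.77, 1.84]

Iteration 1:
  c_1 = (0.770000 + 1.840000)/2 = 1.305000
  f(c_1) = f(1.305000) = -0.227311
  f(a) × f(c) ≥ 0, new interval: [1.305000, 1.840000]
Iteration 2:
  c_2 = (1.305000 + 1.840000)/2 = 1.572500
  f(c_2) = f(1.572500) = 0.101180
  f(a) × f(c) < 0, new interval: [1.305000, 1.572500]
Iteration 3:
  c_3 = (1.305000 + 1.572500)/2 = 1.438750
  f(c_3) = f(1.438750) = -0.100827
  f(a) × f(c) ≥ 0, new interval: [1.438750, 1.572500]
Iteration 4:
  c_4 = (1.438750 + 1.572500)/2 = 1.505625
  f(c_4) = f(1.505625) = -0.009905
  f(a) × f(c) ≥ 0, new interval: [1.505625, 1.572500]
Iteration 5:
  c_5 = (1.505625 + 1.572500)/2 = 1.539063
  f(c_5) = f(1.539063) = 0.043032
  f(a) × f(c) < 0, new interval: [1.505625, 1.539063]
Iteration 6:
  c_6 = (1.505625 + 1.539063)/2 = 1.522344
  f(c_6) = f(1.522344) = 0.015923
  f(a) × f(c) < 0, new interval: [1.505625, 1.522344]

After 6 iteration(s), the approximation is c_6 = 1.522344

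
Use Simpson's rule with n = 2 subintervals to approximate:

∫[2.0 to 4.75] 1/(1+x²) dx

f(x) = 1/(1+x²)
a = 2.0, b = 4.75, n = 2
h = (b - a)/n = 1.375000

Simpson's rule: (h/3)[f(x₀) + 4f(x₁) + 2f(x₂) + ... + f(xₙ)]

x_0 = 2.0000, f(x_0) = 0.200000, coefficient = 1
x_1 = 3.3750, f(x_1) = 0.080706, coefficient = 4
x_2 = 4.7500, f(x_2) = 0.042440, coefficient = 1

I ≈ (1.375000/3) × 0.565265 = 0.259080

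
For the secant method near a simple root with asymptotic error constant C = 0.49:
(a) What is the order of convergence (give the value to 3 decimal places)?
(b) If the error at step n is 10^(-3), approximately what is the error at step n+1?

(a) Secant method has superlinear convergence with order φ = (1+√5)/2 ≈ 1.618.
    This means |e_{n+1}| ≈ C|e_n|^1.618.

(b) With |e_n| = 10^(-3) and C = 0.49:
    |e_{n+1}| ≈ 0.49 × (10^(-3))^1.618 = 0.49 × 10^(-4.85)

(a) ≈ 1.618 (golden ratio); (b) |e_{n+1}| ≈ 6.856e-06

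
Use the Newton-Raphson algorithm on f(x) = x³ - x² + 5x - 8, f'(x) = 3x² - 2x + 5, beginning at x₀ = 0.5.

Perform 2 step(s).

f(x) = x³ - x² + 5x - 8
f'(x) = 3x² - 2x + 5
x₀ = 0.5

Newton-Raphson formula: x_{n+1} = x_n - f(x_n)/f'(x_n)

Iteration 1:
  f(0.500000) = -5.625000
  f'(0.500000) = 4.750000
  x_1 = 0.500000 - (-5.625000)/4.750000 = 1.684211
Iteration 2:
  f(1.684211) = 2.361860
  f'(1.684211) = 10.141274
  x_2 = 1.684211 - 2.361860/10.141274 = 1.451315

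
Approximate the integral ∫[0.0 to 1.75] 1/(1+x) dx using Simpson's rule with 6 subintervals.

f(x) = 1/(1+x)
a = 0.0, b = 1.75, n = 6
h = (b - a)/n = 0.291667

Simpson's rule: (h/3)[f(x₀) + 4f(x₁) + 2f(x₂) + ... + f(xₙ)]

x_0 = 0.0000, f(x_0) = 1.000000, coefficient = 1
x_1 = 0.2917, f(x_1) = 0.774194, coefficient = 4
x_2 = 0.5833, f(x_2) = 0.631579, coefficient = 2
x_3 = 0.8750, f(x_3) = 0.533333, coefficient = 4
x_4 = 1.1667, f(x_4) = 0.461538, coefficient = 2
x_5 = 1.4583, f(x_5) = 0.406780, coefficient = 4
x_6 = 1.7500, f(x_6) = 0.363636, coefficient = 1

I ≈ (0.291667/3) × 10.407097 = 1.011801
Exact value: 1.011601
Error: 0.000200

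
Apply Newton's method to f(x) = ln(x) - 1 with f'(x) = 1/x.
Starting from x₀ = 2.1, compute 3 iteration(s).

f(x) = ln(x) - 1
f'(x) = 1/x
x₀ = 2.1

Newton-Raphson formula: x_{n+1} = x_n - f(x_n)/f'(x_n)

Iteration 1:
  f(2.100000) = -0.258063
  f'(2.100000) = 0.476190
  x_1 = 2.100000 - (-0.258063)/0.476190 = 2.641932
Iteration 2:
  f(2.641932) = -0.028490
  f'(2.641932) = 0.378511
  x_2 = 2.641932 - (-0.028490)/0.378511 = 2.717199
Iteration 3:
  f(2.717199) = -0.000398
  f'(2.717199) = 0.368026
  x_3 = 2.717199 - (-0.000398)/0.368026 = 2.718282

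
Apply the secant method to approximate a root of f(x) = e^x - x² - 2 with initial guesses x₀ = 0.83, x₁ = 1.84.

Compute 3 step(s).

f(x) = e^x - x² - 2
x₀ = 0.83, x₁ = 1.84

Secant formula: x_{n+1} = x_n - f(x_n)(x_n - x_{n-1})/(f(x_n) - f(x_{n-1}))

Iteration 1:
  f(0.830000) = -0.395581
  f(1.840000) = 0.910938
  x_2 = 1.840000 - 0.910938×(1.840000 - 0.830000)/(0.910938 - (-0.395581))
       = 1.135803
Iteration 2:
  f(1.840000) = 0.910938
  f(1.135803) = -0.176376
  x_3 = 1.135803 - (-0.176376)×(1.135803 - 1.840000)/(-0.176376 - 0.910938)
       = 1.250032
Iteration 3:
  f(1.135803) = -0.176376
  f(1.250032) = -0.072125
  x_4 = 1.250032 - (-0.072125)×(1.250032 - 1.135803)/(-0.072125 - (-0.176376))
       = 1.329061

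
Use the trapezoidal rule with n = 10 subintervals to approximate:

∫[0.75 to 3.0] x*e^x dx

f(x) = x*e^x
a = 0.75, b = 3.0, n = 10
h = (b - a)/n = 0.225000

Trapezoidal rule: (h/2)[f(x₀) + 2f(x₁) + 2f(x₂) + ... + f(xₙ)]

x_0 = 0.7500, f(x_0) = 1.587750, coefficient = 1
x_1 = 0.9750, f(x_1) = 2.584888, coefficient = 2
x_2 = 1.2000, f(x_2) = 3.984140, coefficient = 2
x_3 = 1.4250, f(x_3) = 5.924947, coefficient = 2
x_4 = 1.6500, f(x_4) = 8.591517, coefficient = 2
x_5 = 1.8750, f(x_5) = 12.226536, coefficient = 2
x_6 = 2.1000, f(x_6) = 17.148957, coefficient = 2
x_7 = 2.3250, f(x_7) = 23.777031, coefficient = 2
x_8 = 2.5500, f(x_8) = 32.658115, coefficient = 2
x_9 = 2.7750, f(x_9) = 44.507190, coefficient = 2
x_10 = 3.0000, f(x_10) = 60.256611, coefficient = 1

I ≈ (0.225000/2) × 364.651003 = 41.023238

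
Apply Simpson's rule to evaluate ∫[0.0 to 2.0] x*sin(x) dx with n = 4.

f(x) = x*sin(x)
a = 0.0, b = 2.0, n = 4
h = (b - a)/n = 0.500000

Simpson's rule: (h/3)[f(x₀) + 4f(x₁) + 2f(x₂) + ... + f(xₙ)]

x_0 = 0.0000, f(x_0) = 0.000000, coefficient = 1
x_1 = 0.5000, f(x_1) = 0.239713, coefficient = 4
x_2 = 1.0000, f(x_2) = 0.841471, coefficient = 2
x_3 = 1.5000, f(x_3) = 1.496242, coefficient = 4
x_4 = 2.0000, f(x_4) = 1.818595, coefficient = 1

I ≈ (0.500000/3) × 10.445358 = 1.740893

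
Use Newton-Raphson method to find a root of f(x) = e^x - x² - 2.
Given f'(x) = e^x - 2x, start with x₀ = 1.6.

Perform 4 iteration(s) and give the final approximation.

f(x) = e^x - x² - 2
f'(x) = e^x - 2x
x₀ = 1.6

Newton-Raphson formula: x_{n+1} = x_n - f(x_n)/f'(x_n)

Iteration 1:
  f(1.600000) = 0.393032
  f'(1.600000) = 1.753032
  x_1 = 1.600000 - 0.393032/1.753032 = 1.375799
Iteration 2:
  f(1.375799) = 0.065415
  f'(1.375799) = 1.206639
  x_2 = 1.375799 - 0.065415/1.206639 = 1.321586
Iteration 3:
  f(1.321586) = 0.002774
  f'(1.321586) = 1.106192
  x_3 = 1.321586 - 0.002774/1.106192 = 1.319079
Iteration 4:
  f(1.319079) = 0.000005
  f'(1.319079) = 1.101817
  x_4 = 1.319079 - 0.000005/1.101817 = 1.319074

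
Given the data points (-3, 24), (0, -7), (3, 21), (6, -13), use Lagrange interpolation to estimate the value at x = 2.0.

Lagrange interpolation formula:
P(x) = Σ yᵢ × Lᵢ(x)
where Lᵢ(x) = Π_{j≠i} (x - xⱼ)/(xᵢ - xⱼ)

L_0(2.0) = (2.0 - 0)/(-3 - 0) × (2.0 - 3)/(-3 - 3) × (2.0 - 6)/(-3 - 6) = -0.049383
L_1(2.0) = (2.0 - (-3))/(0 - (-3)) × (2.0 - 3)/(0 - 3) × (2.0 - 6)/(0 - 6) = 0.370370
L_2(2.0) = (2.0 - (-3))/(3 - (-3)) × (2.0 - 0)/(3 - 0) × (2.0 - 6)/(3 - 6) = 0.740741
L_3(2.0) = (2.0 - (-3))/(6 - (-3)) × (2.0 - 0)/(6 - 0) × (2.0 - 3)/(6 - 3) = -0.061728

P(2.0) = 24×L_0(2.0) + (-7)×L_1(2.0) + 21×L_2(2.0) + (-13)×L_3(2.0)
P(2.0) = 12.580247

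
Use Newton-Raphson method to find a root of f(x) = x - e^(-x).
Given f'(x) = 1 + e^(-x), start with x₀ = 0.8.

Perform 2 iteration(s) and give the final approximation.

f(x) = x - e^(-x)
f'(x) = 1 + e^(-x)
x₀ = 0.8

Newton-Raphson formula: x_{n+1} = x_n - f(x_n)/f'(x_n)

Iteration 1:
  f(0.800000) = 0.350671
  f'(0.800000) = 1.449329
  x_1 = 0.800000 - 0.350671/1.449329 = 0.558046
Iteration 2:
  f(0.558046) = -0.014280
  f'(0.558046) = 1.572326
  x_2 = 0.558046 - (-0.014280)/1.572326 = 0.567128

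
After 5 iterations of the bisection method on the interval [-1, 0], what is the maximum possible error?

Bisection error bound: |error| ≤ (b-a)/2^n
|error| ≤ (0 - (-1))/2^5 = 1/2^5
|error| ≤ 0.0312500000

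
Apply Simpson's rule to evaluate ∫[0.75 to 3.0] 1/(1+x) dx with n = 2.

f(x) = 1/(1+x)
a = 0.75, b = 3.0, n = 2
h = (b - a)/n = 1.125000

Simpson's rule: (h/3)[f(x₀) + 4f(x₁) + 2f(x₂) + ... + f(xₙ)]

x_0 = 0.7500, f(x_0) = 0.571429, coefficient = 1
x_1 = 1.8750, f(x_1) = 0.347826, coefficient = 4
x_2 = 3.0000, f(x_2) = 0.250000, coefficient = 1

I ≈ (1.125000/3) × 2.212733 = 0.829775
Exact value: 0.826679
Error: 0.003096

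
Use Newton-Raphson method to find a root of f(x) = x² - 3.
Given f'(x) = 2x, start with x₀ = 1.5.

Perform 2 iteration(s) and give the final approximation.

f(x) = x² - 3
f'(x) = 2x
x₀ = 1.5

Newton-Raphson formula: x_{n+1} = x_n - f(x_n)/f'(x_n)

Iteration 1:
  f(1.500000) = -0.750000
  f'(1.500000) = 3.000000
  x_1 = 1.500000 - (-0.750000)/3.000000 = 1.750000
Iteration 2:
  f(1.750000) = 0.062500
  f'(1.750000) = 3.500000
  x_2 = 1.750000 - 0.062500/3.500000 = 1.732143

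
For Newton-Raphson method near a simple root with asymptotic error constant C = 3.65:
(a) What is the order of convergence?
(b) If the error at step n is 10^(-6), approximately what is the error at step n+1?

(a) Newton-Raphson has quadratic (order 2) convergence near simple roots.
    This means |e_{n+1}| ≈ C|e_n|².

(b) With |e_n| = 10^(-6) and C = 3.65:
    |e_{n+1}| ≈ 3.65 × (10^(-6))² = 3.65 × 10^(-12)

(a) 2 (quadratic); (b) |e_{n+1}| ≈ 3.650e-12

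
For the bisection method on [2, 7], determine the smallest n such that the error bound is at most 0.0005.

We need (b-a)/2^n ≤ 0.0005
(7 - 2)/2^n ≤ 0.0005
5/2^n ≤ 0.0005
2^n ≥ 10000
n ≥ log₂(10000) = 13.29
n ≥ 14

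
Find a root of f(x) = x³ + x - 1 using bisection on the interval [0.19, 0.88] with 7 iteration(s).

f(x) = x³ + x - 1
Initial interval: [0.19, 0.88]

Iteration 1:
  c_1 = (0.190000 + 0.880000)/2 = 0.535000
  f(c_1) = f(0.535000) = -0.311870
  f(a) × f(c) ≥ 0, new interval: [0.535000, 0.880000]
Iteration 2:
  c_2 = (0.535000 + 0.880000)/2 = 0.707500
  f(c_2) = f(0.707500) = 0.061644
  f(a) × f(c) < 0, new interval: [0.535000, 0.707500]
Iteration 3:
  c_3 = (0.535000 + 0.707500)/2 = 0.621250
  f(c_3) = f(0.621250) = -0.138978
  f(a) × f(c) ≥ 0, new interval: [0.621250, 0.707500]
Iteration 4:
  c_4 = (0.621250 + 0.707500)/2 = 0.664375
  f(c_4) = f(0.664375) = -0.042374
  f(a) × f(c) ≥ 0, new interval: [0.664375, 0.707500]
Iteration 5:
  c_5 = (0.664375 + 0.707500)/2 = 0.685938
  f(c_5) = f(0.685938) = 0.008678
  f(a) × f(c) < 0, new interval: [0.664375, 0.685938]
Iteration 6:
  c_6 = (0.664375 + 0.685938)/2 = 0.675156
  f(c_6) = f(0.675156) = -0.017083
  f(a) × f(c) ≥ 0, new interval: [0.675156, 0.685938]
Iteration 7:
  c_7 = (0.675156 + 0.685938)/2 = 0.680547
  f(c_7) = f(0.680547) = -0.004262
  f(a) × f(c) ≥ 0, new interval: [0.680547, 0.685938]

After 7 iteration(s), the approximation is c_7 = 0.680547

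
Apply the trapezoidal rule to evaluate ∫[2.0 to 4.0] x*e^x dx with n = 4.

f(x) = x*e^x
a = 2.0, b = 4.0, n = 4
h = (b - a)/n = 0.500000

Trapezoidal rule: (h/2)[f(x₀) + 2f(x₁) + 2f(x₂) + ... + f(xₙ)]

x_0 = 2.0000, f(x_0) = 14.778112, coefficient = 1
x_1 = 2.5000, f(x_1) = 30.456235, coefficient = 2
x_2 = 3.0000, f(x_2) = 60.256611, coefficient = 2
x_3 = 3.5000, f(x_3) = 115.904082, coefficient = 2
x_4 = 4.0000, f(x_4) = 218.392600, coefficient = 1

I ≈ (0.500000/2) × 646.404567 = 161.601142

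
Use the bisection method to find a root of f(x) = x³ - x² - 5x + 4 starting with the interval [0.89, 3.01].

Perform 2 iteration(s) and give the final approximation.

f(x) = x³ - x² - 5x + 4
Initial interval: [0.89, 3.01]

Iteration 1:
  c_1 = (0.890000 + 3.010000)/2 = 1.950000
  f(c_1) = f(1.950000) = -2.137625
  f(a) × f(c) ≥ 0, new interval: [1.950000, 3.010000]
Iteration 2:
  c_2 = (1.950000 + 3.010000)/2 = 2.480000
  f(c_2) = f(2.480000) = 0.702592
  f(a) × f(c) < 0, new interval: [1.950000, 2.480000]

After 2 iteration(s), the approximation is c_2 = 2.480000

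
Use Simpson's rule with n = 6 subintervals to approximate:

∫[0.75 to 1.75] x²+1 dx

f(x) = x²+1
a = 0.75, b = 1.75, n = 6
h = (b - a)/n = 0.166667

Simpson's rule: (h/3)[f(x₀) + 4f(x₁) + 2f(x₂) + ... + f(xₙ)]

x_0 = 0.7500, f(x_0) = 1.562500, coefficient = 1
x_1 = 0.9167, f(x_1) = 1.840278, coefficient = 4
x_2 = 1.0833, f(x_2) = 2.173611, coefficient = 2
x_3 = 1.2500, f(x_3) = 2.562500, coefficient = 4
x_4 = 1.4167, f(x_4) = 3.006944, coefficient = 2
x_5 = 1.5833, f(x_5) = 3.506944, coefficient = 4
x_6 = 1.7500, f(x_6) = 4.062500, coefficient = 1

I ≈ (0.166667/3) × 47.625000 = 2.645833
Exact value: 2.645833
Error: 0.000000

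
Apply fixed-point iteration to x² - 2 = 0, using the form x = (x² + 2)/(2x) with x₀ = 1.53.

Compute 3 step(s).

Equation: x² - 2 = 0
Fixed-point form: x = (x² + 2)/(2x)
x₀ = 1.53

x_1 = g(1.530000) = 1.418595
x_2 = g(1.418595) = 1.414220
x_3 = g(1.414220) = 1.414214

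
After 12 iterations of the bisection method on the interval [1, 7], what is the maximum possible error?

Bisection error bound: |error| ≤ (b-a)/2^n
|error| ≤ (7 - 1)/2^12 = 6/2^12
|error| ≤ 0.0014648438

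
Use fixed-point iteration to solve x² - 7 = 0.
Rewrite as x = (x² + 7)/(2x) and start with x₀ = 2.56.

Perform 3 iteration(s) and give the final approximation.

Equation: x² - 7 = 0
Fixed-point form: x = (x² + 7)/(2x)
x₀ = 2.56

x_1 = g(2.560000) = 2.647187
x_2 = g(2.647187) = 2.645752
x_3 = g(2.645752) = 2.645751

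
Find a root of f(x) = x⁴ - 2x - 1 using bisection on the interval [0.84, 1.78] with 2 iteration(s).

f(x) = x⁴ - 2x - 1
Initial interval: [0.84, 1.78]

Iteration 1:
  c_1 = (0.840000 + 1.780000)/2 = 1.310000
  f(c_1) = f(1.310000) = -0.675001
  f(a) × f(c) ≥ 0, new interval: [1.310000, 1.780000]
Iteration 2:
  c_2 = (1.310000 + 1.780000)/2 = 1.545000
  f(c_2) = f(1.545000) = 1.607888
  f(a) × f(c) < 0, new interval: [1.310000, 1.545000]

After 2 iteration(s), the approximation is c_2 = 1.545000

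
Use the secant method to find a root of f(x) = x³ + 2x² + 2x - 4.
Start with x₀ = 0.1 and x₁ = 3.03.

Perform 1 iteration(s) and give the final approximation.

f(x) = x³ + 2x² + 2x - 4
x₀ = 0.1, x₁ = 3.03

Secant formula: x_{n+1} = x_n - f(x_n)(x_n - x_{n-1})/(f(x_n) - f(x_{n-1}))

Iteration 1:
  f(0.100000) = -3.779000
  f(3.030000) = 48.239927
  x_2 = 3.030000 - 48.239927×(3.030000 - 0.100000)/(48.239927 - (-3.779000))
       = 0.312855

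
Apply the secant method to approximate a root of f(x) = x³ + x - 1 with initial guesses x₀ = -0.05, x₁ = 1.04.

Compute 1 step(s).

f(x) = x³ + x - 1
x₀ = -0.05, x₁ = 1.04

Secant formula: x_{n+1} = x_n - f(x_n)(x_n - x_{n-1})/(f(x_n) - f(x_{n-1}))

Iteration 1:
  f(-0.050000) = -1.050125
  f(1.040000) = 1.164864
  x_2 = 1.040000 - 1.164864×(1.040000 - (-0.050000))/(1.164864 - (-1.050125))
       = 0.466768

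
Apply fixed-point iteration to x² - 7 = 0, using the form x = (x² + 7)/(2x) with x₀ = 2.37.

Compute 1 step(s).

Equation: x² - 7 = 0
Fixed-point form: x = (x² + 7)/(2x)
x₀ = 2.37

x_1 = g(2.370000) = 2.661793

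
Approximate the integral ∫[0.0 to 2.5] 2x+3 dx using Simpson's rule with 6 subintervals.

f(x) = 2x+3
a = 0.0, b = 2.5, n = 6
h = (b - a)/n = 0.416667

Simpson's rule: (h/3)[f(x₀) + 4f(x₁) + 2f(x₂) + ... + f(xₙ)]

x_0 = 0.0000, f(x_0) = 3.000000, coefficient = 1
x_1 = 0.4167, f(x_1) = 3.833333, coefficient = 4
x_2 = 0.8333, f(x_2) = 4.666667, coefficient = 2
x_3 = 1.2500, f(x_3) = 5.500000, coefficient = 4
x_4 = 1.6667, f(x_4) = 6.333333, coefficient = 2
x_5 = 2.0833, f(x_5) = 7.166667, coefficient = 4
x_6 = 2.5000, f(x_6) = 8.000000, coefficient = 1

I ≈ (0.416667/3) × 99.000000 = 13.750000
Exact value: 13.750000
Error: 0.000000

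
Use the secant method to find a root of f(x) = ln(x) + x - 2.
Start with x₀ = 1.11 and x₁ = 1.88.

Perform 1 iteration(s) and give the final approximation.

f(x) = ln(x) + x - 2
x₀ = 1.11, x₁ = 1.88

Secant formula: x_{n+1} = x_n - f(x_n)(x_n - x_{n-1})/(f(x_n) - f(x_{n-1}))

Iteration 1:
  f(1.110000) = -0.785640
  f(1.880000) = 0.511272
  x_2 = 1.880000 - 0.511272×(1.880000 - 1.110000)/(0.511272 - (-0.785640))
       = 1.576449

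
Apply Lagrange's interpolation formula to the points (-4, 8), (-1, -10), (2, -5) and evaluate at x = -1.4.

Lagrange interpolation formula:
P(x) = Σ yᵢ × Lᵢ(x)
where Lᵢ(x) = Π_{j≠i} (x - xⱼ)/(xᵢ - xⱼ)

L_0(-1.4) = (-1.4 - (-1))/(-4 - (-1)) × (-1.4 - 2)/(-4 - 2) = 0.075556
L_1(-1.4) = (-1.4 - (-4))/(-1 - (-4)) × (-1.4 - 2)/(-1 - 2) = 0.982222
L_2(-1.4) = (-1.4 - (-4))/(2 - (-4)) × (-1.4 - (-1))/(2 - (-1)) = -0.057778

P(-1.4) = 8×L_0(-1.4) + (-10)×L_1(-1.4) + (-5)×L_2(-1.4)
P(-1.4) = -8.928889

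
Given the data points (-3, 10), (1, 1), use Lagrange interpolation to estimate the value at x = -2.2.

Lagrange interpolation formula:
P(x) = Σ yᵢ × Lᵢ(x)
where Lᵢ(x) = Π_{j≠i} (x - xⱼ)/(xᵢ - xⱼ)

L_0(-2.2) = (-2.2 - 1)/(-3 - 1) = 0.800000
L_1(-2.2) = (-2.2 - (-3))/(1 - (-3)) = 0.200000

P(-2.2) = 10×L_0(-2.2) + 1×L_1(-2.2)
P(-2.2) = 8.200000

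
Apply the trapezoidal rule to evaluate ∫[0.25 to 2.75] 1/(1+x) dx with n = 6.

f(x) = 1/(1+x)
a = 0.25, b = 2.75, n = 6
h = (b - a)/n = 0.416667

Trapezoidal rule: (h/2)[f(x₀) + 2f(x₁) + 2f(x₂) + ... + f(xₙ)]

x_0 = 0.2500, f(x_0) = 0.800000, coefficient = 1
x_1 = 0.6667, f(x_1) = 0.600000, coefficient = 2
x_2 = 1.0833, f(x_2) = 0.480000, coefficient = 2
x_3 = 1.5000, f(x_3) = 0.400000, coefficient = 2
x_4 = 1.9167, f(x_4) = 0.342857, coefficient = 2
x_5 = 2.3333, f(x_5) = 0.300000, coefficient = 2
x_6 = 2.7500, f(x_6) = 0.266667, coefficient = 1

I ≈ (0.416667/2) × 5.312381 = 1.106746
Exact value: 1.098612
Error: 0.008134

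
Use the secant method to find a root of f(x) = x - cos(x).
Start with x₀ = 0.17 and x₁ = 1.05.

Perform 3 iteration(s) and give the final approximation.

f(x) = x - cos(x)
x₀ = 0.17, x₁ = 1.05

Secant formula: x_{n+1} = x_n - f(x_n)(x_n - x_{n-1})/(f(x_n) - f(x_{n-1}))

Iteration 1:
  f(0.170000) = -0.815585
  f(1.050000) = 0.552429
  x_2 = 1.050000 - 0.552429×(1.050000 - 0.170000)/(0.552429 - (-0.815585))
       = 0.694640
Iteration 2:
  f(1.050000) = 0.552429
  f(0.694640) = -0.073644
  x_3 = 0.694640 - (-0.073644)×(0.694640 - 1.050000)/(-0.073644 - 0.552429)
       = 0.736441
Iteration 3:
  f(0.694640) = -0.073644
  f(0.736441) = -0.004423
  x_4 = 0.736441 - (-0.004423)×(0.736441 - 0.694640)/(-0.004423 - (-0.073644))
       = 0.739112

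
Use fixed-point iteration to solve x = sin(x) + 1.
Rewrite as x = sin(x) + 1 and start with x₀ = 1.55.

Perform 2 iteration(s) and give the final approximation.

Equation: x = sin(x) + 1
Fixed-point form: x = sin(x) + 1
x₀ = 1.55

x_1 = g(1.550000) = 1.999784
x_2 = g(1.999784) = 1.909387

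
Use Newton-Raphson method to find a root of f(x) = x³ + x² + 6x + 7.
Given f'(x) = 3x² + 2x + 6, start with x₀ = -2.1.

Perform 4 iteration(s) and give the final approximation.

f(x) = x³ + x² + 6x + 7
f'(x) = 3x² + 2x + 6
x₀ = -2.1

Newton-Raphson formula: x_{n+1} = x_n - f(x_n)/f'(x_n)

Iteration 1:
  f(-2.100000) = -10.451000
  f'(-2.100000) = 15.030000
  x_1 = -2.100000 - (-10.451000)/15.030000 = -1.404657
Iteration 2:
  f(-1.404657) = -2.226358
  f'(-1.404657) = 9.109872
  x_2 = -1.404657 - (-2.226358)/9.109872 = -1.160268
Iteration 3:
  f(-1.160268) = -0.177362
  f'(-1.160268) = 7.718128
  x_3 = -1.160268 - (-0.177362)/7.718128 = -1.137288
Iteration 4:
  f(-1.137288) = -0.001298
  f'(-1.137288) = 7.605695
  x_4 = -1.137288 - (-0.001298)/7.605695 = -1.137117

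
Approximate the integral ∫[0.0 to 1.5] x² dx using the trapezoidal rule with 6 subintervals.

f(x) = x²
a = 0.0, b = 1.5, n = 6
h = (b - a)/n = 0.250000

Trapezoidal rule: (h/2)[f(x₀) + 2f(x₁) + 2f(x₂) + ... + f(xₙ)]

x_0 = 0.0000, f(x_0) = 0.000000, coefficient = 1
x_1 = 0.2500, f(x_1) = 0.062500, coefficient = 2
x_2 = 0.5000, f(x_2) = 0.250000, coefficient = 2
x_3 = 0.7500, f(x_3) = 0.562500, coefficient = 2
x_4 = 1.0000, f(x_4) = 1.000000, coefficient = 2
x_5 = 1.2500, f(x_5) = 1.562500, coefficient = 2
x_6 = 1.5000, f(x_6) = 2.250000, coefficient = 1

I ≈ (0.250000/2) × 9.125000 = 1.140625
Exact value: 1.125000
Error: 0.015625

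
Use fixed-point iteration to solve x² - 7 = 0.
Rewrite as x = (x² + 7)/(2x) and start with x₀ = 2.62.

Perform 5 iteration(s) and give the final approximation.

Equation: x² - 7 = 0
Fixed-point form: x = (x² + 7)/(2x)
x₀ = 2.62

x_1 = g(2.620000) = 2.645878
x_2 = g(2.645878) = 2.645751
x_3 = g(2.645751) = 2.645751
x_4 = g(2.645751) = 2.645751
x_5 = g(2.645751) = 2.645751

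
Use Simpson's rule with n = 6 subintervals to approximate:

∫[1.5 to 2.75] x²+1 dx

f(x) = x²+1
a = 1.5, b = 2.75, n = 6
h = (b - a)/n = 0.208333

Simpson's rule: (h/3)[f(x₀) + 4f(x₁) + 2f(x₂) + ... + f(xₙ)]

x_0 = 1.5000, f(x_0) = 3.250000, coefficient = 1
x_1 = 1.7083, f(x_1) = 3.918403, coefficient = 4
x_2 = 1.9167, f(x_2) = 4.673611, coefficient = 2
x_3 = 2.1250, f(x_3) = 5.515625, coefficient = 4
x_4 = 2.3333, f(x_4) = 6.444444, coefficient = 2
x_5 = 2.5417, f(x_5) = 7.460069, coefficient = 4
x_6 = 2.7500, f(x_6) = 8.562500, coefficient = 1

I ≈ (0.208333/3) × 101.625000 = 7.057292
Exact value: 7.057292
Error: 0.000000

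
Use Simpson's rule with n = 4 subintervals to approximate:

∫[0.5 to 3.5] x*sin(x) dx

f(x) = x*sin(x)
a = 0.5, b = 3.5, n = 4
h = (b - a)/n = 0.750000

Simpson's rule: (h/3)[f(x₀) + 4f(x₁) + 2f(x₂) + ... + f(xₙ)]

x_0 = 0.5000, f(x_0) = 0.239713, coefficient = 1
x_1 = 1.2500, f(x_1) = 1.186231, coefficient = 4
x_2 = 2.0000, f(x_2) = 1.818595, coefficient = 2
x_3 = 2.7500, f(x_3) = 1.049568, coefficient = 4
x_4 = 3.5000, f(x_4) = -1.227741, coefficient = 1

I ≈ (0.750000/3) × 11.592355 = 2.898089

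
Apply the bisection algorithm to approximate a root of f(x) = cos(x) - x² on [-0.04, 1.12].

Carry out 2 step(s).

f(x) = cos(x) - x²
Initial interval: [-0.04, 1.12]

Iteration 1:
  c_1 = (-0.040000 + 1.120000)/2 = 0.540000
  f(c_1) = f(0.540000) = 0.566109
  f(a) × f(c) ≥ 0, new interval: [0.540000, 1.120000]
Iteration 2:
  c_2 = (0.540000 + 1.120000)/2 = 0.830000
  f(c_2) = f(0.830000) = -0.014024
  f(a) × f(c) < 0, new interval: [0.540000, 0.830000]

After 2 iteration(s), the approximation is c_2 = 0.830000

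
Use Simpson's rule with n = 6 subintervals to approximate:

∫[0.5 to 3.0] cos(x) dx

f(x) = cos(x)
a = 0.5, b = 3.0, n = 6
h = (b - a)/n = 0.416667

Simpson's rule: (h/3)[f(x₀) + 4f(x₁) + 2f(x₂) + ... + f(xₙ)]

x_0 = 0.5000, f(x_0) = 0.877583, coefficient = 1
x_1 = 0.9167, f(x_1) = 0.608469, coefficient = 4
x_2 = 1.3333, f(x_2) = 0.235238, coefficient = 2
x_3 = 1.7500, f(x_3) = -0.178246, coefficient = 4
x_4 = 2.1667, f(x_4) = -0.561229, coefficient = 2
x_5 = 2.5833, f(x_5) = -0.848178, coefficient = 4
x_6 = 3.0000, f(x_6) = -0.989992, coefficient = 1

I ≈ (0.416667/3) × -2.436216 = -0.338363
Exact value: -0.338306
Error: 0.000058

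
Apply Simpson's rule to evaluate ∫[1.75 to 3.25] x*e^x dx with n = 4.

f(x) = x*e^x
a = 1.75, b = 3.25, n = 4
h = (b - a)/n = 0.375000

Simpson's rule: (h/3)[f(x₀) + 4f(x₁) + 2f(x₂) + ... + f(xₙ)]

x_0 = 1.7500, f(x_0) = 10.070555, coefficient = 1
x_1 = 2.1250, f(x_1) = 17.792407, coefficient = 4
x_2 = 2.5000, f(x_2) = 30.456235, coefficient = 2
x_3 = 2.8750, f(x_3) = 50.960594, coefficient = 4
x_4 = 3.2500, f(x_4) = 83.818605, coefficient = 1

I ≈ (0.375000/3) × 429.813635 = 53.726704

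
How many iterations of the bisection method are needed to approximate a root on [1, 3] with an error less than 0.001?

We need (b-a)/2^n ≤ 0.001
(3 - 1)/2^n ≤ 0.001
2/2^n ≤ 0.001
2^n ≥ 2000
n ≥ log₂(2000) = 10.97
n ≥ 11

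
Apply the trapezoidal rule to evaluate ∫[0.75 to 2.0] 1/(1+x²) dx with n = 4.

f(x) = 1/(1+x²)
a = 0.75, b = 2.0, n = 4
h = (b - a)/n = 0.312500

Trapezoidal rule: (h/2)[f(x₀) + 2f(x₁) + 2f(x₂) + ... + f(xₙ)]

x_0 = 0.7500, f(x_0) = 0.640000, coefficient = 1
x_1 = 1.0625, f(x_1) = 0.469725, coefficient = 2
x_2 = 1.3750, f(x_2) = 0.345946, coefficient = 2
x_3 = 1.6875, f(x_3) = 0.259898, coefficient = 2
x_4 = 2.0000, f(x_4) = 0.200000, coefficient = 1

I ≈ (0.312500/2) × 2.991138 = 0.467365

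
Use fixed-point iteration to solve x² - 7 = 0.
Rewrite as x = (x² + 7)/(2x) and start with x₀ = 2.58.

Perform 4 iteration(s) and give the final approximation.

Equation: x² - 7 = 0
Fixed-point form: x = (x² + 7)/(2x)
x₀ = 2.58

x_1 = g(2.580000) = 2.646589
x_2 = g(2.646589) = 2.645751
x_3 = g(2.645751) = 2.645751
x_4 = g(2.645751) = 2.645751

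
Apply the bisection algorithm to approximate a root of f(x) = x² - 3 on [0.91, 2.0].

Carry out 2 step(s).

f(x) = x² - 3
Initial interval: [0.91, 2.0]

Iteration 1:
  c_1 = (0.910000 + 2.000000)/2 = 1.455000
  f(c_1) = f(1.455000) = -0.882975
  f(a) × f(c) ≥ 0, new interval: [1.455000, 2.000000]
Iteration 2:
  c_2 = (1.455000 + 2.000000)/2 = 1.727500
  f(c_2) = f(1.727500) = -0.015744
  f(a) × f(c) ≥ 0, new interval: [1.727500, 2.000000]

After 2 iteration(s), the approximation is c_2 = 1.727500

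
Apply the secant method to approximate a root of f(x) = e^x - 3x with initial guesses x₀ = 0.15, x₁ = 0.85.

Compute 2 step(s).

f(x) = e^x - 3x
x₀ = 0.15, x₁ = 0.85

Secant formula: x_{n+1} = x_n - f(x_n)(x_n - x_{n-1})/(f(x_n) - f(x_{n-1}))

Iteration 1:
  f(0.150000) = 0.711834
  f(0.850000) = -0.210353
  x_2 = 0.850000 - (-0.210353)×(0.850000 - 0.150000)/(-0.210353 - 0.711834)
       = 0.690328
Iteration 2:
  f(0.850000) = -0.210353
  f(0.690328) = -0.076615
  x_3 = 0.690328 - (-0.076615)×(0.690328 - 0.850000)/(-0.076615 - (-0.210353))
       = 0.598857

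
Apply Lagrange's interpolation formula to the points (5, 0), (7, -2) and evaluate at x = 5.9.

Lagrange interpolation formula:
P(x) = Σ yᵢ × Lᵢ(x)
where Lᵢ(x) = Π_{j≠i} (x - xⱼ)/(xᵢ - xⱼ)

L_0(5.9) = (5.9 - 7)/(5 - 7) = 0.550000
L_1(5.9) = (5.9 - 5)/(7 - 5) = 0.450000

P(5.9) = 0×L_0(5.9) + (-2)×L_1(5.9)
P(5.9) = -0.900000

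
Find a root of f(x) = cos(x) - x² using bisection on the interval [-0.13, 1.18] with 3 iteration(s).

f(x) = cos(x) - x²
Initial interval: [-0.13, 1.18]

Iteration 1:
  c_1 = (-0.130000 + 1.180000)/2 = 0.525000
  f(c_1) = f(0.525000) = 0.589699
  f(a) × f(c) ≥ 0, new interval: [0.525000, 1.180000]
Iteration 2:
  c_2 = (0.525000 + 1.180000)/2 = 0.852500
  f(c_2) = f(0.852500) = -0.068653
  f(a) × f(c) < 0, new interval: [0.525000, 0.852500]
Iteration 3:
  c_3 = (0.525000 + 0.852500)/2 = 0.688750
  f(c_3) = f(0.688750) = 0.297665
  f(a) × f(c) ≥ 0, new interval: [0.688750, 0.852500]

After 3 iteration(s), the approximation is c_3 = 0.688750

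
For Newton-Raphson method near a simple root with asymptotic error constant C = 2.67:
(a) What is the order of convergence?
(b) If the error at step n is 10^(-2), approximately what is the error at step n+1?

(a) Newton-Raphson has quadratic (order 2) convergence near simple roots.
    This means |e_{n+1}| ≈ C|e_n|².

(b) With |e_n| = 10^(-2) and C = 2.67:
    |e_{n+1}| ≈ 2.67 × (10^(-2))² = 2.67 × 10^(-4)

(a) 2 (quadratic); (b) |e_{n+1}| ≈ 2.670e-04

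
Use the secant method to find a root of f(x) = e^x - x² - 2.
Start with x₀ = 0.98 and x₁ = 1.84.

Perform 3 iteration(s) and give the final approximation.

f(x) = e^x - x² - 2
x₀ = 0.98, x₁ = 1.84

Secant formula: x_{n+1} = x_n - f(x_n)(x_n - x_{n-1})/(f(x_n) - f(x_{n-1}))

Iteration 1:
  f(0.980000) = -0.295944
  f(1.840000) = 0.910938
  x_2 = 1.840000 - 0.910938×(1.840000 - 0.980000)/(0.910938 - (-0.295944))
       = 1.190884
Iteration 2:
  f(1.840000) = 0.910938
  f(1.190884) = -0.128217
  x_3 = 1.190884 - (-0.128217)×(1.190884 - 1.840000)/(-0.128217 - 0.910938)
       = 1.270975
Iteration 3:
  f(1.190884) = -0.128217
  f(1.270975) = -0.051051
  x_4 = 1.270975 - (-0.051051)×(1.270975 - 1.190884)/(-0.051051 - (-0.128217))
       = 1.323962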